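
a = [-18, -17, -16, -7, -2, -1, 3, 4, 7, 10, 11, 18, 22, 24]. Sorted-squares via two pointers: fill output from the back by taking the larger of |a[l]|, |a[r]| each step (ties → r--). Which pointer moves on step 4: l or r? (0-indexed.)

l

l=0 r=13: |-18|<=|24| out[13]=576, r--
l=0 r=12: |-18|<=|22| out[12]=484, r--
l=0 r=11: |-18|<=|18| out[11]=324, r--
l=0 r=10: |-18|>|11| out[10]=324, l++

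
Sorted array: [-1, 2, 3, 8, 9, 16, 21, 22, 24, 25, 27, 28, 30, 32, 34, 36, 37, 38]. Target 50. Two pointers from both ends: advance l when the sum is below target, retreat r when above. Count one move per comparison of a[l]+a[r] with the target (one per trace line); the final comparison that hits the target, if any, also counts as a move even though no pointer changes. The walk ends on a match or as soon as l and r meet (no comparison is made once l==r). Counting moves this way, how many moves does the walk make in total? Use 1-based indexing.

9 moves

l=1 r=18: -1+38=37 <50, l++
l=2 r=18: 2+38=40 <50, l++
l=3 r=18: 3+38=41 <50, l++
l=4 r=18: 8+38=46 <50, l++
l=5 r=18: 9+38=47 <50, l++
l=6 r=18: 16+38=54 >50, r--
l=6 r=17: 16+37=53 >50, r--
l=6 r=16: 16+36=52 >50, r--
l=6 r=15: 16+34=50, found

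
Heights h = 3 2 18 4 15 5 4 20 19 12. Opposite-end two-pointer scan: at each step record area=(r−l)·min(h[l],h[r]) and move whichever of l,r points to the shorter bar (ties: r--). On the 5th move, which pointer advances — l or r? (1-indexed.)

l

l=1 r=10: min(3,12)*9=27 best=27 *, l++
l=2 r=10: min(2,12)*8=16 best=27, l++
l=3 r=10: min(18,12)*7=84 best=84 *, r--
l=3 r=9: min(18,19)*6=108 best=108 *, l++
l=4 r=9: min(4,19)*5=20 best=108, l++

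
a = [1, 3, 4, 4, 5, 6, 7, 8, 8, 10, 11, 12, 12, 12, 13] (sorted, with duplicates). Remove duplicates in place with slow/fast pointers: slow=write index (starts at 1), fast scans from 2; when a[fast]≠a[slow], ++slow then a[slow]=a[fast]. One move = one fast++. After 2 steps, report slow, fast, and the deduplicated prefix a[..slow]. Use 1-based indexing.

slow=3, fast=4, prefix=[1, 3, 4]

slow=1 fast=2: a[fast]=3≠a[slow]=1 write a[2]=3, slow++,fast++
slow=2 fast=3: a[fast]=4≠a[slow]=3 write a[3]=4, slow++,fast++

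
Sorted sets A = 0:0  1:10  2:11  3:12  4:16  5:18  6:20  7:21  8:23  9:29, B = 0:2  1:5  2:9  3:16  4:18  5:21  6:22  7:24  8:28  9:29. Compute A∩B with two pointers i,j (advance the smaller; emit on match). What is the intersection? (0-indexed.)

intersection = [16, 18, 21, 29]

[i=0,j=0] 0<2 → i++
[i=1,j=0] 10>2 → j++
[i=1,j=1] 10>5 → j++
[i=1,j=2] 10>9 → j++
[i=1,j=3] 10<16 → i++
[i=2,j=3] 11<16 → i++
[i=3,j=3] 12<16 → i++
[i=4,j=3] 16==16 emit → i++,j++
[i=5,j=4] 18==18 emit → i++,j++
[i=6,j=5] 20<21 → i++
[i=7,j=5] 21==21 emit → i++,j++
[i=8,j=6] 23>22 → j++
[i=8,j=7] 23<24 → i++
[i=9,j=7] 29>24 → j++
[i=9,j=8] 29>28 → j++
[i=9,j=9] 29==29 emit → i++,j++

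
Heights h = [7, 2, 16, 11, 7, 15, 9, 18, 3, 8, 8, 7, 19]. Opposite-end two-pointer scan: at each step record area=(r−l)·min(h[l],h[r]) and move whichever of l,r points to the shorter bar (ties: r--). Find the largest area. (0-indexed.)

max area = 160

l=0 r=12: min(7,19)*12=84 best=84 *, l++
l=1 r=12: min(2,19)*11=22 best=84, l++
l=2 r=12: min(16,19)*10=160 best=160 *, l++
l=3 r=12: min(11,19)*9=99 best=160, l++
l=4 r=12: min(7,19)*8=56 best=160, l++
l=5 r=12: min(15,19)*7=105 best=160, l++
l=6 r=12: min(9,19)*6=54 best=160, l++
l=7 r=12: min(18,19)*5=90 best=160, l++
l=8 r=12: min(3,19)*4=12 best=160, l++
l=9 r=12: min(8,19)*3=24 best=160, l++
l=10 r=12: min(8,19)*2=16 best=160, l++
l=11 r=12: min(7,19)*1=7 best=160, l++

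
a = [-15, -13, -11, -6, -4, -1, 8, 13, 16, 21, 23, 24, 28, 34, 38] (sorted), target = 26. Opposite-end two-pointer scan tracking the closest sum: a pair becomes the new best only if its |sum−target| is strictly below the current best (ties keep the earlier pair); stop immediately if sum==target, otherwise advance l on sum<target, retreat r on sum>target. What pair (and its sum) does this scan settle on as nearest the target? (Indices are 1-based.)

pair (-13, 38) with sum 25 (|Δ|=1)

[1,15] -15+38=23 d=3 * → l++
[2,15] -13+38=25 d=1 * → l++
[3,15] -11+38=27 d=1 → r--
[3,14] -11+34=23 d=3 → l++
[4,14] -6+34=28 d=2 → r--
[4,13] -6+28=22 d=4 → l++
[5,13] -4+28=24 d=2 → l++
[6,13] -1+28=27 d=1 → r--
[6,12] -1+24=23 d=3 → l++
[7,12] 8+24=32 d=6 → r--
[7,11] 8+23=31 d=5 → r--
[7,10] 8+21=29 d=3 → r--
[7,9] 8+16=24 d=2 → l++
[8,9] 13+16=29 d=3 → r--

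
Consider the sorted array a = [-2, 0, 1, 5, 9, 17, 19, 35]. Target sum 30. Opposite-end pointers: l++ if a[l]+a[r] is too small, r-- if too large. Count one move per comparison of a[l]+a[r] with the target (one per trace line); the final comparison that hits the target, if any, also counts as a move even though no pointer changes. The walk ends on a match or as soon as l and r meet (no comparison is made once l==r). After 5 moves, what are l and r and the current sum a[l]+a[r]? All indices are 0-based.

[0,7] -2+35=33 >30 → r--
[0,6] -2+19=17 <30 → l++
[1,6] 0+19=19 <30 → l++
[2,6] 1+19=20 <30 → l++
[3,6] 5+19=24 <30 → l++

l=4, r=6, sum=28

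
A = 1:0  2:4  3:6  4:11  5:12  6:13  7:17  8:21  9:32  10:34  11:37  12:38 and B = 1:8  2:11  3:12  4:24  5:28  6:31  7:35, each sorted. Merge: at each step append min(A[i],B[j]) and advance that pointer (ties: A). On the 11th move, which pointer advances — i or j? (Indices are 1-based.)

[i=1,j=1] A[i]=0<=B[j]=8 take 0 → i++
[i=2,j=1] A[i]=4<=B[j]=8 take 4 → i++
[i=3,j=1] A[i]=6<=B[j]=8 take 6 → i++
[i=4,j=1] A[i]=11>B[j]=8 take 8 → j++
[i=4,j=2] A[i]=11<=B[j]=11 take 11 → i++
[i=5,j=2] A[i]=12>B[j]=11 take 11 → j++
[i=5,j=3] A[i]=12<=B[j]=12 take 12 → i++
[i=6,j=3] A[i]=13>B[j]=12 take 12 → j++
[i=6,j=4] A[i]=13<=B[j]=24 take 13 → i++
[i=7,j=4] A[i]=17<=B[j]=24 take 17 → i++
[i=8,j=4] A[i]=21<=B[j]=24 take 21 → i++

i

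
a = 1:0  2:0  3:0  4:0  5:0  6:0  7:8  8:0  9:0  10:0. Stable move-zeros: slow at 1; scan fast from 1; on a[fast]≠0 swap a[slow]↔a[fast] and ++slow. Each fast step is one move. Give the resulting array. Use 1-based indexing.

[8, 0, 0, 0, 0, 0, 0, 0, 0, 0]

slow=1 fast=1: a[fast]=0, fast++
slow=1 fast=2: a[fast]=0, fast++
slow=1 fast=3: a[fast]=0, fast++
slow=1 fast=4: a[fast]=0, fast++
slow=1 fast=5: a[fast]=0, fast++
slow=1 fast=6: a[fast]=0, fast++
slow=1 fast=7: a[fast]=8≠0 swap→a[1]=8, slow++,fast++
slow=2 fast=8: a[fast]=0, fast++
slow=2 fast=9: a[fast]=0, fast++
slow=2 fast=10: a[fast]=0, fast++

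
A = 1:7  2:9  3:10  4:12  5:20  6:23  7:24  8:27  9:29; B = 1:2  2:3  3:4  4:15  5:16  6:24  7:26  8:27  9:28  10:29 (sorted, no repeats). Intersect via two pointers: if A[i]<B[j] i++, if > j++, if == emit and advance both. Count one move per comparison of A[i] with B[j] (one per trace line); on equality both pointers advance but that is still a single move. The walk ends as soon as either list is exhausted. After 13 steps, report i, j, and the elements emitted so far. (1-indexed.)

i=1 j=1: 7>2, j++
i=1 j=2: 7>3, j++
i=1 j=3: 7>4, j++
i=1 j=4: 7<15, i++
i=2 j=4: 9<15, i++
i=3 j=4: 10<15, i++
i=4 j=4: 12<15, i++
i=5 j=4: 20>15, j++
i=5 j=5: 20>16, j++
i=5 j=6: 20<24, i++
i=6 j=6: 23<24, i++
i=7 j=6: 24==24 emit, i++,j++
i=8 j=7: 27>26, j++

i=8, j=8, emitted=[24]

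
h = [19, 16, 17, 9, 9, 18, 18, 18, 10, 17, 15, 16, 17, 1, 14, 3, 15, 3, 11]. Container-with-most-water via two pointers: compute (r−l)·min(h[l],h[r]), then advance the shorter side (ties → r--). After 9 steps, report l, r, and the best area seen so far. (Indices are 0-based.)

l=0, r=9, best area=240

[0,18] min(19,11)*18=198 best=198 * → r--
[0,17] min(19,3)*17=51 best=198 → r--
[0,16] min(19,15)*16=240 best=240 * → r--
[0,15] min(19,3)*15=45 best=240 → r--
[0,14] min(19,14)*14=196 best=240 → r--
[0,13] min(19,1)*13=13 best=240 → r--
[0,12] min(19,17)*12=204 best=240 → r--
[0,11] min(19,16)*11=176 best=240 → r--
[0,10] min(19,15)*10=150 best=240 → r--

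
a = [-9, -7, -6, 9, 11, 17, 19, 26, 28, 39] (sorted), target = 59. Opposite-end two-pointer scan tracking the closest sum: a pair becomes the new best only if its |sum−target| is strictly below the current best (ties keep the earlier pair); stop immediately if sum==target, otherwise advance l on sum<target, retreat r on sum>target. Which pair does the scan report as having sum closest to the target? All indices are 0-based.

pair (19, 39) with sum 58 (|Δ|=1)

l=0 r=9: -9+39=30 d=29 *, l++
l=1 r=9: -7+39=32 d=27 *, l++
l=2 r=9: -6+39=33 d=26 *, l++
l=3 r=9: 9+39=48 d=11 *, l++
l=4 r=9: 11+39=50 d=9 *, l++
l=5 r=9: 17+39=56 d=3 *, l++
l=6 r=9: 19+39=58 d=1 *, l++
l=7 r=9: 26+39=65 d=6, r--
l=7 r=8: 26+28=54 d=5, l++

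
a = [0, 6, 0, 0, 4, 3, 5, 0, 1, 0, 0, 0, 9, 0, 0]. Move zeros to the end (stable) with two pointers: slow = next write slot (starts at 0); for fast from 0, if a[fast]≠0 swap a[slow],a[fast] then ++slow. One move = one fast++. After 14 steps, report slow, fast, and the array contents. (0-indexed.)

slow=0 fast=0: a[fast]=0, fast++
slow=0 fast=1: a[fast]=6≠0 swap→a[0]=6, slow++,fast++
slow=1 fast=2: a[fast]=0, fast++
slow=1 fast=3: a[fast]=0, fast++
slow=1 fast=4: a[fast]=4≠0 swap→a[1]=4, slow++,fast++
slow=2 fast=5: a[fast]=3≠0 swap→a[2]=3, slow++,fast++
slow=3 fast=6: a[fast]=5≠0 swap→a[3]=5, slow++,fast++
slow=4 fast=7: a[fast]=0, fast++
slow=4 fast=8: a[fast]=1≠0 swap→a[4]=1, slow++,fast++
slow=5 fast=9: a[fast]=0, fast++
slow=5 fast=10: a[fast]=0, fast++
slow=5 fast=11: a[fast]=0, fast++
slow=5 fast=12: a[fast]=9≠0 swap→a[5]=9, slow++,fast++
slow=6 fast=13: a[fast]=0, fast++

slow=6, fast=14, a=[6, 4, 3, 5, 1, 9, 0, 0, 0, 0, 0, 0, 0, 0, 0]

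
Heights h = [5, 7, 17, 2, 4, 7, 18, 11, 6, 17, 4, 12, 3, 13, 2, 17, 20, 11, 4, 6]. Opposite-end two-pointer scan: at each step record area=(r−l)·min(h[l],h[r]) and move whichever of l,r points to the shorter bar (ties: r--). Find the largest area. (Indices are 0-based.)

l=0 r=19: min(5,6)*19=95 best=95 *, l++
l=1 r=19: min(7,6)*18=108 best=108 *, r--
l=1 r=18: min(7,4)*17=68 best=108, r--
l=1 r=17: min(7,11)*16=112 best=112 *, l++
l=2 r=17: min(17,11)*15=165 best=165 *, r--
l=2 r=16: min(17,20)*14=238 best=238 *, l++
l=3 r=16: min(2,20)*13=26 best=238, l++
l=4 r=16: min(4,20)*12=48 best=238, l++
l=5 r=16: min(7,20)*11=77 best=238, l++
l=6 r=16: min(18,20)*10=180 best=238, l++
l=7 r=16: min(11,20)*9=99 best=238, l++
l=8 r=16: min(6,20)*8=48 best=238, l++
l=9 r=16: min(17,20)*7=119 best=238, l++
l=10 r=16: min(4,20)*6=24 best=238, l++
l=11 r=16: min(12,20)*5=60 best=238, l++
l=12 r=16: min(3,20)*4=12 best=238, l++
l=13 r=16: min(13,20)*3=39 best=238, l++
l=14 r=16: min(2,20)*2=4 best=238, l++
l=15 r=16: min(17,20)*1=17 best=238, l++

max area = 238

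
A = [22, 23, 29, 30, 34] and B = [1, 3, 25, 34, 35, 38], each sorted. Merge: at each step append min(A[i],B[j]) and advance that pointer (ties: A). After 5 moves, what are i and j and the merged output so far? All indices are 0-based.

i=0 j=0: A[i]=22>B[j]=1 take 1, j++
i=0 j=1: A[i]=22>B[j]=3 take 3, j++
i=0 j=2: A[i]=22<=B[j]=25 take 22, i++
i=1 j=2: A[i]=23<=B[j]=25 take 23, i++
i=2 j=2: A[i]=29>B[j]=25 take 25, j++

i=2, j=3, merged so far=[1, 3, 22, 23, 25]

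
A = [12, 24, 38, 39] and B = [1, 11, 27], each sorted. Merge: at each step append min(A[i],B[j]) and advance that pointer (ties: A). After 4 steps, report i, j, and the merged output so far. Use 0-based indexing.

[i=0,j=0] A[i]=12>B[j]=1 take 1 → j++
[i=0,j=1] A[i]=12>B[j]=11 take 11 → j++
[i=0,j=2] A[i]=12<=B[j]=27 take 12 → i++
[i=1,j=2] A[i]=24<=B[j]=27 take 24 → i++

i=2, j=2, merged so far=[1, 11, 12, 24]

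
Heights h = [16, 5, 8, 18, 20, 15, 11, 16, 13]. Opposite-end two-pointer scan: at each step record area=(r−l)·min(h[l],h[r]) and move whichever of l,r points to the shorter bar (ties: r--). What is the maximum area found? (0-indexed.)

max area = 112

l=0 r=8: min(16,13)*8=104 best=104 *, r--
l=0 r=7: min(16,16)*7=112 best=112 *, r--
l=0 r=6: min(16,11)*6=66 best=112, r--
l=0 r=5: min(16,15)*5=75 best=112, r--
l=0 r=4: min(16,20)*4=64 best=112, l++
l=1 r=4: min(5,20)*3=15 best=112, l++
l=2 r=4: min(8,20)*2=16 best=112, l++
l=3 r=4: min(18,20)*1=18 best=112, l++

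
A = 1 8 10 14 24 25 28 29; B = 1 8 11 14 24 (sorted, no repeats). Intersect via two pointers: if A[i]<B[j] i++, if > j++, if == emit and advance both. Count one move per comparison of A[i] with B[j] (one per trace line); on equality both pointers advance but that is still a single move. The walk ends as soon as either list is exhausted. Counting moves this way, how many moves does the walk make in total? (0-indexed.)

i=0 j=0: 1==1 emit, i++,j++
i=1 j=1: 8==8 emit, i++,j++
i=2 j=2: 10<11, i++
i=3 j=2: 14>11, j++
i=3 j=3: 14==14 emit, i++,j++
i=4 j=4: 24==24 emit, i++,j++

6 moves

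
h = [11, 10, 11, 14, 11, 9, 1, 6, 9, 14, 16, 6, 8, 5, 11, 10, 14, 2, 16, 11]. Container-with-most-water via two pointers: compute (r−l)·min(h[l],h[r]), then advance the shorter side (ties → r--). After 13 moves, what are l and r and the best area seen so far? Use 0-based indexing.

l=10, r=16, best area=210

l=0 r=19: min(11,11)*19=209 best=209 *, r--
l=0 r=18: min(11,16)*18=198 best=209, l++
l=1 r=18: min(10,16)*17=170 best=209, l++
l=2 r=18: min(11,16)*16=176 best=209, l++
l=3 r=18: min(14,16)*15=210 best=210 *, l++
l=4 r=18: min(11,16)*14=154 best=210, l++
l=5 r=18: min(9,16)*13=117 best=210, l++
l=6 r=18: min(1,16)*12=12 best=210, l++
l=7 r=18: min(6,16)*11=66 best=210, l++
l=8 r=18: min(9,16)*10=90 best=210, l++
l=9 r=18: min(14,16)*9=126 best=210, l++
l=10 r=18: min(16,16)*8=128 best=210, r--
l=10 r=17: min(16,2)*7=14 best=210, r--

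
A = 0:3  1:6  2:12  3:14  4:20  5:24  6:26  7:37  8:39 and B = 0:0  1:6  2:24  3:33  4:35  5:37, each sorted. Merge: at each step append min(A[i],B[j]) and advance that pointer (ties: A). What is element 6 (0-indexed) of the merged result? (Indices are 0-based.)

merged[6] = 20

i=0 j=0: A[i]=3>B[j]=0 take 0, j++
i=0 j=1: A[i]=3<=B[j]=6 take 3, i++
i=1 j=1: A[i]=6<=B[j]=6 take 6, i++
i=2 j=1: A[i]=12>B[j]=6 take 6, j++
i=2 j=2: A[i]=12<=B[j]=24 take 12, i++
i=3 j=2: A[i]=14<=B[j]=24 take 14, i++
i=4 j=2: A[i]=20<=B[j]=24 take 20, i++
i=5 j=2: A[i]=24<=B[j]=24 take 24, i++
i=6 j=2: A[i]=26>B[j]=24 take 24, j++
i=6 j=3: A[i]=26<=B[j]=33 take 26, i++
i=7 j=3: A[i]=37>B[j]=33 take 33, j++
i=7 j=4: A[i]=37>B[j]=35 take 35, j++
i=7 j=5: A[i]=37<=B[j]=37 take 37, i++
i=8 j=5: A[i]=39>B[j]=37 take 37, j++
i=8 j=6: B done, take A[i]=39, i++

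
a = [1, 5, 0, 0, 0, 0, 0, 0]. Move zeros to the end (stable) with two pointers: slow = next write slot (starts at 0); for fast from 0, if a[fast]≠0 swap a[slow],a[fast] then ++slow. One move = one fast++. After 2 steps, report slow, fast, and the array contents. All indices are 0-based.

(s=0,f=0) a[fast]=1≠0 swap→a[0]=1 → slow++,fast++
(s=1,f=1) a[fast]=5≠0 swap→a[1]=5 → slow++,fast++

slow=2, fast=2, a=[1, 5, 0, 0, 0, 0, 0, 0]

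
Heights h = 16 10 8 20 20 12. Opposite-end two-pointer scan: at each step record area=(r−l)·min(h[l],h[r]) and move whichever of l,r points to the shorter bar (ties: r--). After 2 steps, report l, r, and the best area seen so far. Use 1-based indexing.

l=2, r=5, best area=64

l=1 r=6: min(16,12)*5=60 best=60 *, r--
l=1 r=5: min(16,20)*4=64 best=64 *, l++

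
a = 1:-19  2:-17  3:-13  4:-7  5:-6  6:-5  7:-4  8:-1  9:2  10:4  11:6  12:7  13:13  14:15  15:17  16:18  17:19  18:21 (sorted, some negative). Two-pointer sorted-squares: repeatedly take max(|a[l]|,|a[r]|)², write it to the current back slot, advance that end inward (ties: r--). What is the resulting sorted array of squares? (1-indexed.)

[1,18] |-19|<=|21| out[18]=441 → r--
[1,17] |-19|<=|19| out[17]=361 → r--
[1,16] |-19|>|18| out[16]=361 → l++
[2,16] |-17|<=|18| out[15]=324 → r--
[2,15] |-17|<=|17| out[14]=289 → r--
[2,14] |-17|>|15| out[13]=289 → l++
[3,14] |-13|<=|15| out[12]=225 → r--
[3,13] |-13|<=|13| out[11]=169 → r--
[3,12] |-13|>|7| out[10]=169 → l++
[4,12] |-7|<=|7| out[9]=49 → r--
[4,11] |-7|>|6| out[8]=49 → l++
[5,11] |-6|<=|6| out[7]=36 → r--
[5,10] |-6|>|4| out[6]=36 → l++
[6,10] |-5|>|4| out[5]=25 → l++
[7,10] |-4|<=|4| out[4]=16 → r--
[7,9] |-4|>|2| out[3]=16 → l++
[8,9] |-1|<=|2| out[2]=4 → r--
[8,8] |-1|<=|-1| out[1]=1 → r--

[1, 4, 16, 16, 25, 36, 36, 49, 49, 169, 169, 225, 289, 289, 324, 361, 361, 441]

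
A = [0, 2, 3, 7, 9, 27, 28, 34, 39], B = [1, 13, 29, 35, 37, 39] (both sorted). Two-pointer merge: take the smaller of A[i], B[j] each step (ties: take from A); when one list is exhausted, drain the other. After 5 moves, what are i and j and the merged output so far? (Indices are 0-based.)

i=4, j=1, merged so far=[0, 1, 2, 3, 7]

i=0 j=0: A[i]=0<=B[j]=1 take 0, i++
i=1 j=0: A[i]=2>B[j]=1 take 1, j++
i=1 j=1: A[i]=2<=B[j]=13 take 2, i++
i=2 j=1: A[i]=3<=B[j]=13 take 3, i++
i=3 j=1: A[i]=7<=B[j]=13 take 7, i++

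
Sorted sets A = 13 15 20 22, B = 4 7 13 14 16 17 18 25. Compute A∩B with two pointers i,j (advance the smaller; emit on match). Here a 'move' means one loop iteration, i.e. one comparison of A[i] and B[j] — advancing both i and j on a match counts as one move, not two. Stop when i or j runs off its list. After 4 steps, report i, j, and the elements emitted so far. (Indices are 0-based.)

i=0 j=0: 13>4, j++
i=0 j=1: 13>7, j++
i=0 j=2: 13==13 emit, i++,j++
i=1 j=3: 15>14, j++

i=1, j=4, emitted=[13]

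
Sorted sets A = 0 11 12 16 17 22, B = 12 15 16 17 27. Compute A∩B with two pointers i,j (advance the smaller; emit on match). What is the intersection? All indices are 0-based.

i=0 j=0: 0<12, i++
i=1 j=0: 11<12, i++
i=2 j=0: 12==12 emit, i++,j++
i=3 j=1: 16>15, j++
i=3 j=2: 16==16 emit, i++,j++
i=4 j=3: 17==17 emit, i++,j++
i=5 j=4: 22<27, i++

intersection = [12, 16, 17]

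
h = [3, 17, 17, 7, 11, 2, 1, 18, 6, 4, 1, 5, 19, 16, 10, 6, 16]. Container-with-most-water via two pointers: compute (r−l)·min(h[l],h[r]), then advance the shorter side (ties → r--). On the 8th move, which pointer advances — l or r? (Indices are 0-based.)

l

l=0 r=16: min(3,16)*16=48 best=48 *, l++
l=1 r=16: min(17,16)*15=240 best=240 *, r--
l=1 r=15: min(17,6)*14=84 best=240, r--
l=1 r=14: min(17,10)*13=130 best=240, r--
l=1 r=13: min(17,16)*12=192 best=240, r--
l=1 r=12: min(17,19)*11=187 best=240, l++
l=2 r=12: min(17,19)*10=170 best=240, l++
l=3 r=12: min(7,19)*9=63 best=240, l++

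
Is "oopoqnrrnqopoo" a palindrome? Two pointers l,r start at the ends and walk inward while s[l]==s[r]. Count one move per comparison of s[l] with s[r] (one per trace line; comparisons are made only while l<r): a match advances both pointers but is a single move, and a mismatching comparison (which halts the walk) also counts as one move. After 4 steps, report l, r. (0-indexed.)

l=0 r=13: 'o'=='o', l++,r--
l=1 r=12: 'o'=='o', l++,r--
l=2 r=11: 'p'=='p', l++,r--
l=3 r=10: 'o'=='o', l++,r--

l=4, r=9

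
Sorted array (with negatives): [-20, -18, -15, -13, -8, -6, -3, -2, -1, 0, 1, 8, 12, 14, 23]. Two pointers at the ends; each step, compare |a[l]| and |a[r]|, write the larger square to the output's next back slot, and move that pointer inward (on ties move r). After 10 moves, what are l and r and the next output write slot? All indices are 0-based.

l=6, r=10, next write slot=4

l=0 r=14: |-20|<=|23| out[14]=529, r--
l=0 r=13: |-20|>|14| out[13]=400, l++
l=1 r=13: |-18|>|14| out[12]=324, l++
l=2 r=13: |-15|>|14| out[11]=225, l++
l=3 r=13: |-13|<=|14| out[10]=196, r--
l=3 r=12: |-13|>|12| out[9]=169, l++
l=4 r=12: |-8|<=|12| out[8]=144, r--
l=4 r=11: |-8|<=|8| out[7]=64, r--
l=4 r=10: |-8|>|1| out[6]=64, l++
l=5 r=10: |-6|>|1| out[5]=36, l++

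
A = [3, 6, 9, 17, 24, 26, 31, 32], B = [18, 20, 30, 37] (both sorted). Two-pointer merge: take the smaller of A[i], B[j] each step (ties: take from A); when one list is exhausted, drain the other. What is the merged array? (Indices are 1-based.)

i=1 j=1: A[i]=3<=B[j]=18 take 3, i++
i=2 j=1: A[i]=6<=B[j]=18 take 6, i++
i=3 j=1: A[i]=9<=B[j]=18 take 9, i++
i=4 j=1: A[i]=17<=B[j]=18 take 17, i++
i=5 j=1: A[i]=24>B[j]=18 take 18, j++
i=5 j=2: A[i]=24>B[j]=20 take 20, j++
i=5 j=3: A[i]=24<=B[j]=30 take 24, i++
i=6 j=3: A[i]=26<=B[j]=30 take 26, i++
i=7 j=3: A[i]=31>B[j]=30 take 30, j++
i=7 j=4: A[i]=31<=B[j]=37 take 31, i++
i=8 j=4: A[i]=32<=B[j]=37 take 32, i++
i=9 j=4: A done, take B[j]=37, j++

[3, 6, 9, 17, 18, 20, 24, 26, 30, 31, 32, 37]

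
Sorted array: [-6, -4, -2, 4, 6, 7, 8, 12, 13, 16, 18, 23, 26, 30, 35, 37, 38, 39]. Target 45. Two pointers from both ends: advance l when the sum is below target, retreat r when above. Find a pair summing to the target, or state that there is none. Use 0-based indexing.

(6, 39)

l=0 r=17: -6+39=33 <45, l++
l=1 r=17: -4+39=35 <45, l++
l=2 r=17: -2+39=37 <45, l++
l=3 r=17: 4+39=43 <45, l++
l=4 r=17: 6+39=45, found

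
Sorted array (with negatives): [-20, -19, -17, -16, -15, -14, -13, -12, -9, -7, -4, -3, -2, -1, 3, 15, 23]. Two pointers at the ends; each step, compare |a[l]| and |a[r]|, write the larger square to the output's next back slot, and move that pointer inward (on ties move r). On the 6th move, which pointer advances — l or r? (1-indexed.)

r

[1,17] |-20|<=|23| out[17]=529 → r--
[1,16] |-20|>|15| out[16]=400 → l++
[2,16] |-19|>|15| out[15]=361 → l++
[3,16] |-17|>|15| out[14]=289 → l++
[4,16] |-16|>|15| out[13]=256 → l++
[5,16] |-15|<=|15| out[12]=225 → r--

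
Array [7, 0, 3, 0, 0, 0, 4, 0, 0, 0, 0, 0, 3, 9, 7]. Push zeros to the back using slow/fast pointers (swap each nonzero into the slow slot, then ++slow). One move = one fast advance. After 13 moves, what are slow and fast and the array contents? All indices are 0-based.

slow=4, fast=13, a=[7, 3, 4, 3, 0, 0, 0, 0, 0, 0, 0, 0, 0, 9, 7]

slow=0 fast=0: a[fast]=7≠0 swap→a[0]=7, slow++,fast++
slow=1 fast=1: a[fast]=0, fast++
slow=1 fast=2: a[fast]=3≠0 swap→a[1]=3, slow++,fast++
slow=2 fast=3: a[fast]=0, fast++
slow=2 fast=4: a[fast]=0, fast++
slow=2 fast=5: a[fast]=0, fast++
slow=2 fast=6: a[fast]=4≠0 swap→a[2]=4, slow++,fast++
slow=3 fast=7: a[fast]=0, fast++
slow=3 fast=8: a[fast]=0, fast++
slow=3 fast=9: a[fast]=0, fast++
slow=3 fast=10: a[fast]=0, fast++
slow=3 fast=11: a[fast]=0, fast++
slow=3 fast=12: a[fast]=3≠0 swap→a[3]=3, slow++,fast++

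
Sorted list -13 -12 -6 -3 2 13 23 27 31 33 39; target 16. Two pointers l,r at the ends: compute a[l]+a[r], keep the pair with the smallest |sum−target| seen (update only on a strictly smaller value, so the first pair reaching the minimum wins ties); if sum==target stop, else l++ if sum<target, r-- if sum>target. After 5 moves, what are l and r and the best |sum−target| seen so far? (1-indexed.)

l=3, r=8, best |Δ|=1

[1,11] -13+39=26 d=10 * → r--
[1,10] -13+33=20 d=4 * → r--
[1,9] -13+31=18 d=2 * → r--
[1,8] -13+27=14 d=2 → l++
[2,8] -12+27=15 d=1 * → l++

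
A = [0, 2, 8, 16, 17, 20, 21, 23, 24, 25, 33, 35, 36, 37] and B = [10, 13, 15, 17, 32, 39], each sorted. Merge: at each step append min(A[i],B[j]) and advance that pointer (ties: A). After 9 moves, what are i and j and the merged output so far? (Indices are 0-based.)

[i=0,j=0] A[i]=0<=B[j]=10 take 0 → i++
[i=1,j=0] A[i]=2<=B[j]=10 take 2 → i++
[i=2,j=0] A[i]=8<=B[j]=10 take 8 → i++
[i=3,j=0] A[i]=16>B[j]=10 take 10 → j++
[i=3,j=1] A[i]=16>B[j]=13 take 13 → j++
[i=3,j=2] A[i]=16>B[j]=15 take 15 → j++
[i=3,j=3] A[i]=16<=B[j]=17 take 16 → i++
[i=4,j=3] A[i]=17<=B[j]=17 take 17 → i++
[i=5,j=3] A[i]=20>B[j]=17 take 17 → j++

i=5, j=4, merged so far=[0, 2, 8, 10, 13, 15, 16, 17, 17]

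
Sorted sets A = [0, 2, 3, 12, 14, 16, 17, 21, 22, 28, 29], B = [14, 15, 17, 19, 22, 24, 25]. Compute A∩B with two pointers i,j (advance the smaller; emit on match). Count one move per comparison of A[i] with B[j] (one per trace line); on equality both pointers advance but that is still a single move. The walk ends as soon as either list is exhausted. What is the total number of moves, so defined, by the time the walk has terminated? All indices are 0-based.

13 moves

[i=0,j=0] 0<14 → i++
[i=1,j=0] 2<14 → i++
[i=2,j=0] 3<14 → i++
[i=3,j=0] 12<14 → i++
[i=4,j=0] 14==14 emit → i++,j++
[i=5,j=1] 16>15 → j++
[i=5,j=2] 16<17 → i++
[i=6,j=2] 17==17 emit → i++,j++
[i=7,j=3] 21>19 → j++
[i=7,j=4] 21<22 → i++
[i=8,j=4] 22==22 emit → i++,j++
[i=9,j=5] 28>24 → j++
[i=9,j=6] 28>25 → j++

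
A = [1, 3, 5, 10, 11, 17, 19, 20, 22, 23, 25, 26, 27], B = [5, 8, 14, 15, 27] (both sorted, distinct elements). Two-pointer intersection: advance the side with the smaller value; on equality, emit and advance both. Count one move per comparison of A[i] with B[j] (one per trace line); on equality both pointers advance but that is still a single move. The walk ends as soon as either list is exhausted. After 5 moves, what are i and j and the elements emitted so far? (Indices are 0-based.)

i=4, j=2, emitted=[5]

i=0 j=0: 1<5, i++
i=1 j=0: 3<5, i++
i=2 j=0: 5==5 emit, i++,j++
i=3 j=1: 10>8, j++
i=3 j=2: 10<14, i++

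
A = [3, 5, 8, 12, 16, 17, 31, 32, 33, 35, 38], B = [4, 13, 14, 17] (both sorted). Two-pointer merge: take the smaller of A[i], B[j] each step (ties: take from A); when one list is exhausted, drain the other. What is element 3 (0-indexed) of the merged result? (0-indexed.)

[i=0,j=0] A[i]=3<=B[j]=4 take 3 → i++
[i=1,j=0] A[i]=5>B[j]=4 take 4 → j++
[i=1,j=1] A[i]=5<=B[j]=13 take 5 → i++
[i=2,j=1] A[i]=8<=B[j]=13 take 8 → i++
[i=3,j=1] A[i]=12<=B[j]=13 take 12 → i++
[i=4,j=1] A[i]=16>B[j]=13 take 13 → j++
[i=4,j=2] A[i]=16>B[j]=14 take 14 → j++
[i=4,j=3] A[i]=16<=B[j]=17 take 16 → i++
[i=5,j=3] A[i]=17<=B[j]=17 take 17 → i++
[i=6,j=3] A[i]=31>B[j]=17 take 17 → j++
[i=6,j=4] B done, take A[i]=31 → i++
[i=7,j=4] B done, take A[i]=32 → i++
[i=8,j=4] B done, take A[i]=33 → i++
[i=9,j=4] B done, take A[i]=35 → i++
[i=10,j=4] B done, take A[i]=38 → i++

merged[3] = 8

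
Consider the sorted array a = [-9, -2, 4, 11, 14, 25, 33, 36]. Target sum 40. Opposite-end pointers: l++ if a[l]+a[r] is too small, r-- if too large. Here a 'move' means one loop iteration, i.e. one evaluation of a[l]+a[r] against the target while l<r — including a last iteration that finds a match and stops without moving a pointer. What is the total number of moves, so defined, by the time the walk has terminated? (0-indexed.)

3 moves

[0,7] -9+36=27 <40 → l++
[1,7] -2+36=34 <40 → l++
[2,7] 4+36=40 → found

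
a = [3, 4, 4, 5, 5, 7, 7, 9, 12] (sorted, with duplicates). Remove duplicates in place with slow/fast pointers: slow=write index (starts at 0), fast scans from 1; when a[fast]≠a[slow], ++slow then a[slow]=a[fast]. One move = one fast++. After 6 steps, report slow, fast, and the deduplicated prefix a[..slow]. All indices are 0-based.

slow=3, fast=7, prefix=[3, 4, 5, 7]

(s=0,f=1) a[fast]=4≠a[slow]=3 write a[1]=4 → slow++,fast++
(s=1,f=2) a[fast]=4=a[slow] dup → fast++
(s=1,f=3) a[fast]=5≠a[slow]=4 write a[2]=5 → slow++,fast++
(s=2,f=4) a[fast]=5=a[slow] dup → fast++
(s=2,f=5) a[fast]=7≠a[slow]=5 write a[3]=7 → slow++,fast++
(s=3,f=6) a[fast]=7=a[slow] dup → fast++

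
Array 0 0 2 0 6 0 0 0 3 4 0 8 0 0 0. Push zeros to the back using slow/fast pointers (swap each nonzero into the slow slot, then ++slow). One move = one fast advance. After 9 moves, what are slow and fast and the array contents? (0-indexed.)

(s=0,f=0) a[fast]=0 → fast++
(s=0,f=1) a[fast]=0 → fast++
(s=0,f=2) a[fast]=2≠0 swap→a[0]=2 → slow++,fast++
(s=1,f=3) a[fast]=0 → fast++
(s=1,f=4) a[fast]=6≠0 swap→a[1]=6 → slow++,fast++
(s=2,f=5) a[fast]=0 → fast++
(s=2,f=6) a[fast]=0 → fast++
(s=2,f=7) a[fast]=0 → fast++
(s=2,f=8) a[fast]=3≠0 swap→a[2]=3 → slow++,fast++

slow=3, fast=9, a=[2, 6, 3, 0, 0, 0, 0, 0, 0, 4, 0, 8, 0, 0, 0]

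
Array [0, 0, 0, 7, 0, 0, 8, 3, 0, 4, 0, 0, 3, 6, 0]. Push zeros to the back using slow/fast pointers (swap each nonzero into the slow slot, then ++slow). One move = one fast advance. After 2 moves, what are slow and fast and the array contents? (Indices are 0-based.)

(s=0,f=0) a[fast]=0 → fast++
(s=0,f=1) a[fast]=0 → fast++

slow=0, fast=2, a=[0, 0, 0, 7, 0, 0, 8, 3, 0, 4, 0, 0, 3, 6, 0]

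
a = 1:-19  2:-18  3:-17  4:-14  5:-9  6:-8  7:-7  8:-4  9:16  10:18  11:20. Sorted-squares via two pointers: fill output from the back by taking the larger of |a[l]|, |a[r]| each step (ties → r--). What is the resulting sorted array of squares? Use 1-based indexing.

[16, 49, 64, 81, 196, 256, 289, 324, 324, 361, 400]

l=1 r=11: |-19|<=|20| out[11]=400, r--
l=1 r=10: |-19|>|18| out[10]=361, l++
l=2 r=10: |-18|<=|18| out[9]=324, r--
l=2 r=9: |-18|>|16| out[8]=324, l++
l=3 r=9: |-17|>|16| out[7]=289, l++
l=4 r=9: |-14|<=|16| out[6]=256, r--
l=4 r=8: |-14|>|-4| out[5]=196, l++
l=5 r=8: |-9|>|-4| out[4]=81, l++
l=6 r=8: |-8|>|-4| out[3]=64, l++
l=7 r=8: |-7|>|-4| out[2]=49, l++
l=8 r=8: |-4|<=|-4| out[1]=16, r--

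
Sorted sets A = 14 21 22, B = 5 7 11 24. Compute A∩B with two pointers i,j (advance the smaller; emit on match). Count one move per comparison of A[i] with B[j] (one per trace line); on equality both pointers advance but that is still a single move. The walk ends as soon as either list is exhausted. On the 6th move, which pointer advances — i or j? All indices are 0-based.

i

i=0 j=0: 14>5, j++
i=0 j=1: 14>7, j++
i=0 j=2: 14>11, j++
i=0 j=3: 14<24, i++
i=1 j=3: 21<24, i++
i=2 j=3: 22<24, i++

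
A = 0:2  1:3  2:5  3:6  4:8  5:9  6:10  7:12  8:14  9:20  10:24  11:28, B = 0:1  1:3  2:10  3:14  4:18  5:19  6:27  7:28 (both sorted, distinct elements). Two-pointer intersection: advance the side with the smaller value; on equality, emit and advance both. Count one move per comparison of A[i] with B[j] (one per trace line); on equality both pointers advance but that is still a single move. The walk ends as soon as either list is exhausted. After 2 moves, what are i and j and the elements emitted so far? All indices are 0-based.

i=1, j=1, emitted=[]

i=0 j=0: 2>1, j++
i=0 j=1: 2<3, i++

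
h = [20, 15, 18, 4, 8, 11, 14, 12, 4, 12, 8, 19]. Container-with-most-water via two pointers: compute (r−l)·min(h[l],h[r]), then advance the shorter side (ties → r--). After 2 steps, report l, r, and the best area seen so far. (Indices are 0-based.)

[0,11] min(20,19)*11=209 best=209 * → r--
[0,10] min(20,8)*10=80 best=209 → r--

l=0, r=9, best area=209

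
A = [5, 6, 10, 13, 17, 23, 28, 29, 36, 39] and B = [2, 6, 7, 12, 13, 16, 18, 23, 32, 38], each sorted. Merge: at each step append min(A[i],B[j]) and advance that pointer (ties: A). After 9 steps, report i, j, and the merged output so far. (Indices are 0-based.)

[i=0,j=0] A[i]=5>B[j]=2 take 2 → j++
[i=0,j=1] A[i]=5<=B[j]=6 take 5 → i++
[i=1,j=1] A[i]=6<=B[j]=6 take 6 → i++
[i=2,j=1] A[i]=10>B[j]=6 take 6 → j++
[i=2,j=2] A[i]=10>B[j]=7 take 7 → j++
[i=2,j=3] A[i]=10<=B[j]=12 take 10 → i++
[i=3,j=3] A[i]=13>B[j]=12 take 12 → j++
[i=3,j=4] A[i]=13<=B[j]=13 take 13 → i++
[i=4,j=4] A[i]=17>B[j]=13 take 13 → j++

i=4, j=5, merged so far=[2, 5, 6, 6, 7, 10, 12, 13, 13]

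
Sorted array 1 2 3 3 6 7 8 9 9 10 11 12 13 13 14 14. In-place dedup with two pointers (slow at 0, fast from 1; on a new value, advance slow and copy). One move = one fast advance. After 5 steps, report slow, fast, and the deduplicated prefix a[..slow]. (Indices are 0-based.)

slow=4, fast=6, prefix=[1, 2, 3, 6, 7]

slow=0 fast=1: a[fast]=2≠a[slow]=1 write a[1]=2, slow++,fast++
slow=1 fast=2: a[fast]=3≠a[slow]=2 write a[2]=3, slow++,fast++
slow=2 fast=3: a[fast]=3=a[slow] dup, fast++
slow=2 fast=4: a[fast]=6≠a[slow]=3 write a[3]=6, slow++,fast++
slow=3 fast=5: a[fast]=7≠a[slow]=6 write a[4]=7, slow++,fast++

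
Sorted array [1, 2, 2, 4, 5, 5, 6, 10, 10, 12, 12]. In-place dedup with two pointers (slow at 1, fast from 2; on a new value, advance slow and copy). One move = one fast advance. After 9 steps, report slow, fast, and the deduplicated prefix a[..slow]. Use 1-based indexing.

slow=7, fast=11, prefix=[1, 2, 4, 5, 6, 10, 12]

slow=1 fast=2: a[fast]=2≠a[slow]=1 write a[2]=2, slow++,fast++
slow=2 fast=3: a[fast]=2=a[slow] dup, fast++
slow=2 fast=4: a[fast]=4≠a[slow]=2 write a[3]=4, slow++,fast++
slow=3 fast=5: a[fast]=5≠a[slow]=4 write a[4]=5, slow++,fast++
slow=4 fast=6: a[fast]=5=a[slow] dup, fast++
slow=4 fast=7: a[fast]=6≠a[slow]=5 write a[5]=6, slow++,fast++
slow=5 fast=8: a[fast]=10≠a[slow]=6 write a[6]=10, slow++,fast++
slow=6 fast=9: a[fast]=10=a[slow] dup, fast++
slow=6 fast=10: a[fast]=12≠a[slow]=10 write a[7]=12, slow++,fast++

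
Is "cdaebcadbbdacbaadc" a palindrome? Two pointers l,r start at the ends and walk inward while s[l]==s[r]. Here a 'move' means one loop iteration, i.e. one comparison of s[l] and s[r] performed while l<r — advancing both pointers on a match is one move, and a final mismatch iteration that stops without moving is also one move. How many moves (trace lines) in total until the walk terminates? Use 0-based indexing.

[0,17] 'c'=='c' → l++,r--
[1,16] 'd'=='d' → l++,r--
[2,15] 'a'=='a' → l++,r--
[3,14] 'e'!='a' → stop

4 moves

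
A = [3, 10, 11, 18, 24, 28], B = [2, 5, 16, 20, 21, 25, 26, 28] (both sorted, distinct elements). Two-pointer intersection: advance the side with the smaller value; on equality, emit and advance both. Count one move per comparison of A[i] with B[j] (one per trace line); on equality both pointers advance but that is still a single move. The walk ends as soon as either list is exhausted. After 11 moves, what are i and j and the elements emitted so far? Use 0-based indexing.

i=5, j=6, emitted=[]

[i=0,j=0] 3>2 → j++
[i=0,j=1] 3<5 → i++
[i=1,j=1] 10>5 → j++
[i=1,j=2] 10<16 → i++
[i=2,j=2] 11<16 → i++
[i=3,j=2] 18>16 → j++
[i=3,j=3] 18<20 → i++
[i=4,j=3] 24>20 → j++
[i=4,j=4] 24>21 → j++
[i=4,j=5] 24<25 → i++
[i=5,j=5] 28>25 → j++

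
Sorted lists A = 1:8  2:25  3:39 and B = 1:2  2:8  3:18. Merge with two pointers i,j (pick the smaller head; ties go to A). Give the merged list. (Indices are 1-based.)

[i=1,j=1] A[i]=8>B[j]=2 take 2 → j++
[i=1,j=2] A[i]=8<=B[j]=8 take 8 → i++
[i=2,j=2] A[i]=25>B[j]=8 take 8 → j++
[i=2,j=3] A[i]=25>B[j]=18 take 18 → j++
[i=2,j=4] B done, take A[i]=25 → i++
[i=3,j=4] B done, take A[i]=39 → i++

[2, 8, 8, 18, 25, 39]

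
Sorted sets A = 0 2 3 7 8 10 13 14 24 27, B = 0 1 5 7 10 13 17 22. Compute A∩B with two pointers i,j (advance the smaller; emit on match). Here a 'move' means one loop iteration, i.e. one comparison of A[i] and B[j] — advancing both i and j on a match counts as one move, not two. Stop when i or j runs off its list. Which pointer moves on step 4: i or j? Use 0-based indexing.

[i=0,j=0] 0==0 emit → i++,j++
[i=1,j=1] 2>1 → j++
[i=1,j=2] 2<5 → i++
[i=2,j=2] 3<5 → i++

i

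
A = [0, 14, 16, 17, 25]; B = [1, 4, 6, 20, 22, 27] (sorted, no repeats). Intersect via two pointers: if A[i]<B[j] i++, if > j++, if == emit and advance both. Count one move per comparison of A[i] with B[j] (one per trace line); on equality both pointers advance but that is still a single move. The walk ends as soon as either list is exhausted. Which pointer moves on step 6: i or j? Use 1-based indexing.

[i=1,j=1] 0<1 → i++
[i=2,j=1] 14>1 → j++
[i=2,j=2] 14>4 → j++
[i=2,j=3] 14>6 → j++
[i=2,j=4] 14<20 → i++
[i=3,j=4] 16<20 → i++

i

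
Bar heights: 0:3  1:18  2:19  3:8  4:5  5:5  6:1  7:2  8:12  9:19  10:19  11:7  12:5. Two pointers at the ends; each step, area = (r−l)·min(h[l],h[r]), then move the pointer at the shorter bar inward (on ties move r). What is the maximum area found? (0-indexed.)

l=0 r=12: min(3,5)*12=36 best=36 *, l++
l=1 r=12: min(18,5)*11=55 best=55 *, r--
l=1 r=11: min(18,7)*10=70 best=70 *, r--
l=1 r=10: min(18,19)*9=162 best=162 *, l++
l=2 r=10: min(19,19)*8=152 best=162, r--
l=2 r=9: min(19,19)*7=133 best=162, r--
l=2 r=8: min(19,12)*6=72 best=162, r--
l=2 r=7: min(19,2)*5=10 best=162, r--
l=2 r=6: min(19,1)*4=4 best=162, r--
l=2 r=5: min(19,5)*3=15 best=162, r--
l=2 r=4: min(19,5)*2=10 best=162, r--
l=2 r=3: min(19,8)*1=8 best=162, r--

max area = 162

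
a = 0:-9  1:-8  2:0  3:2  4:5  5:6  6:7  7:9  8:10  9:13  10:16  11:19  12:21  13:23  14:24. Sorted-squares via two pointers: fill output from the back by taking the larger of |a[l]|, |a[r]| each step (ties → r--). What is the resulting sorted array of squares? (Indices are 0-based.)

[0, 4, 25, 36, 49, 64, 81, 81, 100, 169, 256, 361, 441, 529, 576]

[0,14] |-9|<=|24| out[14]=576 → r--
[0,13] |-9|<=|23| out[13]=529 → r--
[0,12] |-9|<=|21| out[12]=441 → r--
[0,11] |-9|<=|19| out[11]=361 → r--
[0,10] |-9|<=|16| out[10]=256 → r--
[0,9] |-9|<=|13| out[9]=169 → r--
[0,8] |-9|<=|10| out[8]=100 → r--
[0,7] |-9|<=|9| out[7]=81 → r--
[0,6] |-9|>|7| out[6]=81 → l++
[1,6] |-8|>|7| out[5]=64 → l++
[2,6] |0|<=|7| out[4]=49 → r--
[2,5] |0|<=|6| out[3]=36 → r--
[2,4] |0|<=|5| out[2]=25 → r--
[2,3] |0|<=|2| out[1]=4 → r--
[2,2] |0|<=|0| out[0]=0 → r--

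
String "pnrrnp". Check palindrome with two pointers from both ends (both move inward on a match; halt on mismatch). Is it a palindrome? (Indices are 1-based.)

palindrome

[1,6] 'p'=='p' → l++,r--
[2,5] 'n'=='n' → l++,r--
[3,4] 'r'=='r' → l++,r--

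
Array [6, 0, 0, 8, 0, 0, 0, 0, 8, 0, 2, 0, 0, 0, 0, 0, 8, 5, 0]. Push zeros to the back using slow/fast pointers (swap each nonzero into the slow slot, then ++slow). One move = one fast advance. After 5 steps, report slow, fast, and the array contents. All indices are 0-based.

slow=2, fast=5, a=[6, 8, 0, 0, 0, 0, 0, 0, 8, 0, 2, 0, 0, 0, 0, 0, 8, 5, 0]

(s=0,f=0) a[fast]=6≠0 swap→a[0]=6 → slow++,fast++
(s=1,f=1) a[fast]=0 → fast++
(s=1,f=2) a[fast]=0 → fast++
(s=1,f=3) a[fast]=8≠0 swap→a[1]=8 → slow++,fast++
(s=2,f=4) a[fast]=0 → fast++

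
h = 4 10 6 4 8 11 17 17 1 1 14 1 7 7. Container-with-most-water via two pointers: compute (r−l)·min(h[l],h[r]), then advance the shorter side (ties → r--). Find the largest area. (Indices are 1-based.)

max area = 90

[1,14] min(4,7)*13=52 best=52 * → l++
[2,14] min(10,7)*12=84 best=84 * → r--
[2,13] min(10,7)*11=77 best=84 → r--
[2,12] min(10,1)*10=10 best=84 → r--
[2,11] min(10,14)*9=90 best=90 * → l++
[3,11] min(6,14)*8=48 best=90 → l++
[4,11] min(4,14)*7=28 best=90 → l++
[5,11] min(8,14)*6=48 best=90 → l++
[6,11] min(11,14)*5=55 best=90 → l++
[7,11] min(17,14)*4=56 best=90 → r--
[7,10] min(17,1)*3=3 best=90 → r--
[7,9] min(17,1)*2=2 best=90 → r--
[7,8] min(17,17)*1=17 best=90 → r--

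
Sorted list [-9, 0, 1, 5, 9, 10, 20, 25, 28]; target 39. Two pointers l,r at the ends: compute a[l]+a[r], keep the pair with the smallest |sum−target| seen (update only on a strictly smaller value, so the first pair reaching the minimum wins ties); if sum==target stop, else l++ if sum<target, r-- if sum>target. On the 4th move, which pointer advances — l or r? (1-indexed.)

l=1 r=9: -9+28=19 d=20 *, l++
l=2 r=9: 0+28=28 d=11 *, l++
l=3 r=9: 1+28=29 d=10 *, l++
l=4 r=9: 5+28=33 d=6 *, l++

l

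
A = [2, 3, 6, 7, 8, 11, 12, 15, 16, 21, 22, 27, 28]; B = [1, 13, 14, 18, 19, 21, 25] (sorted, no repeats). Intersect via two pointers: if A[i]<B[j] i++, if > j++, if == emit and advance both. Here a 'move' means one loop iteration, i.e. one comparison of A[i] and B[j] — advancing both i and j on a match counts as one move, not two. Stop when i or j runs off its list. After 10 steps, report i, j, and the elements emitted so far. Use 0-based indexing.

i=7, j=3, emitted=[]

i=0 j=0: 2>1, j++
i=0 j=1: 2<13, i++
i=1 j=1: 3<13, i++
i=2 j=1: 6<13, i++
i=3 j=1: 7<13, i++
i=4 j=1: 8<13, i++
i=5 j=1: 11<13, i++
i=6 j=1: 12<13, i++
i=7 j=1: 15>13, j++
i=7 j=2: 15>14, j++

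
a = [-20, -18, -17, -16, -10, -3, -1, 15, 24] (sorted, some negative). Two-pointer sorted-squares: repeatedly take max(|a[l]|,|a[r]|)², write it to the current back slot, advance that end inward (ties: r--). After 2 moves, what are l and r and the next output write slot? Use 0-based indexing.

l=0 r=8: |-20|<=|24| out[8]=576, r--
l=0 r=7: |-20|>|15| out[7]=400, l++

l=1, r=7, next write slot=6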